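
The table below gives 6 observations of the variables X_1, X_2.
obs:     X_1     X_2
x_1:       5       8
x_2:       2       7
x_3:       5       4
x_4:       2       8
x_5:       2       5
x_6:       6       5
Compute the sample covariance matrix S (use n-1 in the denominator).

Step 1 — column means:
  mean(X_1) = (5 + 2 + 5 + 2 + 2 + 6) / 6 = 22/6 = 3.6667
  mean(X_2) = (8 + 7 + 4 + 8 + 5 + 5) / 6 = 37/6 = 6.1667

Step 2 — sample covariance S[i,j] = (1/(n-1)) · Σ_k (x_{k,i} - mean_i) · (x_{k,j} - mean_j), with n-1 = 5.
  S[X_1,X_1] = ((1.3333)·(1.3333) + (-1.6667)·(-1.6667) + (1.3333)·(1.3333) + (-1.6667)·(-1.6667) + (-1.6667)·(-1.6667) + (2.3333)·(2.3333)) / 5 = 17.3333/5 = 3.4667
  S[X_1,X_2] = ((1.3333)·(1.8333) + (-1.6667)·(0.8333) + (1.3333)·(-2.1667) + (-1.6667)·(1.8333) + (-1.6667)·(-1.1667) + (2.3333)·(-1.1667)) / 5 = -5.6667/5 = -1.1333
  S[X_2,X_2] = ((1.8333)·(1.8333) + (0.8333)·(0.8333) + (-2.1667)·(-2.1667) + (1.8333)·(1.8333) + (-1.1667)·(-1.1667) + (-1.1667)·(-1.1667)) / 5 = 14.8333/5 = 2.9667

S is symmetric (S[j,i] = S[i,j]). Assembling:

S = [[3.4667, -1.1333],
 [-1.1333, 2.9667]]


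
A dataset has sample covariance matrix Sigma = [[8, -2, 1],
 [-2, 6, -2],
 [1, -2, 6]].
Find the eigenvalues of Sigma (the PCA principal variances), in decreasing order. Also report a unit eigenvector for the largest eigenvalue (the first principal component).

Step 1 — characteristic polynomial p(λ) = det(λI - Sigma) = λ³ - tr·λ² + c_1·λ - det, where tr = trace, c_1 = sum of the principal 2×2 minors, det = det(Sigma):
  tr = 8 + 6 + 6 = 20,
  c_1 = (8·6 - (-2)²) + (8·6 - (1)²) + (6·6 - (-2)²) = 44 + 47 + 32 = 123,
  det = 8·(6·6 - (-2)²) - (-2)·((-2)·6 - (-2)·(1)) + (1)·((-2)·(-2) - 6·(1)) = 8·(32) - (-2)·(-10) + (1)·(-2) = 234.
  So p(λ) = λ³ - 20λ² + 123λ - 234.
Step 2 — look for an integer root (rational root theorem: any rational root is an integer divisor of 234). Testing λ = 6:
  p(6) = 216 - 720 + 738 - 234 = 0  ✓
  Dividing out (λ - 6): p(λ) = (λ - 6)(λ² - 14λ + 39).
Step 3 — remaining eigenvalues from the quadratic λ² - 14λ + 39 = 0:
  Δ = 14² - 4·39 = 196 - 156 = 40,  λ = (14 ± √40)/2 = (14 ± 6.3246)/2 ≈ 10.1623 or 3.8377.
  Sorted: λ_1 = 10.1623,  λ_2 = 6,  λ_3 = 3.8377  (check: sum = 20 = tr ✓).

Step 4 — unit eigenvector for λ_1 ≈ 10.1623: v spans the null space of (Sigma - λ_1 I), whose rows are
  r_1 = (-2.1623, -2, 1),  r_2 = (-2, -4.1623, -2),  r_3 = (1, -2, -4.1623).
  v is orthogonal to every row, so take v ∝ r_1 × r_2 = ((-2)·(-2) - (1)·(-4.1623), (1)·(-2) - (-2.1623)·(-2), (-2.1623)·(-4.1623) - (-2)·(-2)) ≈ (8.1623, -6.3246, 5).
  Let u = (8.1623, -6.3246, 5).
  ||u|| = √((8.1623)² + (-6.3246)² + (5)²) = √(131.6228) ≈ 11.4727,  v_1 = u/||u|| ≈ (0.7115, -0.5513, 0.4358) (||v_1|| = 1).

λ_1 = 10.1623,  λ_2 = 6,  λ_3 = 3.8377;  v_1 ≈ (0.7115, -0.5513, 0.4358)


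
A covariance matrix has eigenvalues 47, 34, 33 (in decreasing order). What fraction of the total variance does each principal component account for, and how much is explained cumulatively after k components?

Step 1 — total variance = trace(Sigma) = Σ λ_i = 47 + 34 + 33 = 114.

Step 2 — fraction explained by component i = λ_i / Σ λ:
  PC1: 47/114 = 0.4123
  PC2: 34/114 = 0.2982
  PC3: 33/114 = 0.2895

Step 3 — cumulative fraction after k components = (λ_1 + ... + λ_k) / Σ λ:
  k = 1: 47/114 = 0.4123
  k = 2: (47 + 34)/114 = 81/114 = 0.7105
  k = 3: (47 + 34 + 33)/114 = 114/114 = 1

Summary (fraction, with percent):

explained: PC1 0.4123 (41.23%), PC2 0.2982 (29.82%), PC3 0.2895 (28.95%);  cumulative: 0.4123, 0.7105, 1


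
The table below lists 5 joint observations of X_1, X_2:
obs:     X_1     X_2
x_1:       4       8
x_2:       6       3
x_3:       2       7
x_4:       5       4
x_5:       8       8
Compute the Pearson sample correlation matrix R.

Step 1 — column means:
  mean(X_1) = (4 + 6 + 2 + 5 + 8) / 5 = 25/5 = 5
  mean(X_2) = (8 + 3 + 7 + 4 + 8) / 5 = 30/5 = 6

Step 2 — sample variances and covariances s[i,j] = (1/(n-1)) · Σ_k (x_{k,i} - mean_i) · (x_{k,j} - mean_j), with n-1 = 4:
  s[X_1,X_1] = ((-1)·(-1) + (1)·(1) + (-3)·(-3) + (0)·(0) + (3)·(3)) / 4 = 20/4 = 5
  s[X_1,X_2] = ((-1)·(2) + (1)·(-3) + (-3)·(1) + (0)·(-2) + (3)·(2)) / 4 = -2/4 = -0.5
  s[X_2,X_2] = ((2)·(2) + (-3)·(-3) + (1)·(1) + (-2)·(-2) + (2)·(2)) / 4 = 22/4 = 5.5
  Sample standard deviations s_i = √(s[i,i]):
  s(X_1) = √(5) = 2.2361
  s(X_2) = √(5.5) = 2.3452

Step 3 — r_{ij} = s_{ij} / (s_i · s_j):
  r[X_1,X_1] = 1 (diagonal).
  r[X_1,X_2] = -0.5 / (2.2361 · 2.3452) = -0.5 / 5.244 = -0.0953
  r[X_2,X_2] = 1 (diagonal).

R is symmetric with unit diagonal. Assembling:

R = [[1, -0.0953],
 [-0.0953, 1]]


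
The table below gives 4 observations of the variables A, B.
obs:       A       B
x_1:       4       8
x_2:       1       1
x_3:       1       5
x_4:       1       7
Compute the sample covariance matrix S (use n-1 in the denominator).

Step 1 — column means:
  mean(A) = (4 + 1 + 1 + 1) / 4 = 7/4 = 1.75
  mean(B) = (8 + 1 + 5 + 7) / 4 = 21/4 = 5.25

Step 2 — sample covariance S[i,j] = (1/(n-1)) · Σ_k (x_{k,i} - mean_i) · (x_{k,j} - mean_j), with n-1 = 3.
  S[A,A] = ((2.25)·(2.25) + (-0.75)·(-0.75) + (-0.75)·(-0.75) + (-0.75)·(-0.75)) / 3 = 6.75/3 = 2.25
  S[A,B] = ((2.25)·(2.75) + (-0.75)·(-4.25) + (-0.75)·(-0.25) + (-0.75)·(1.75)) / 3 = 8.25/3 = 2.75
  S[B,B] = ((2.75)·(2.75) + (-4.25)·(-4.25) + (-0.25)·(-0.25) + (1.75)·(1.75)) / 3 = 28.75/3 = 9.5833

S is symmetric (S[j,i] = S[i,j]). Assembling:

S = [[2.25, 2.75],
 [2.75, 9.5833]]


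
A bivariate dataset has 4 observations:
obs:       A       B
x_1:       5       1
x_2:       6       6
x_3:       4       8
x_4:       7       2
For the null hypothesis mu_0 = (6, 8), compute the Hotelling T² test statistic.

Step 1 — sample mean vector:
  mean(A) = (5 + 6 + 4 + 7) / 4 = 22/4 = 5.5
  mean(B) = (1 + 6 + 8 + 2) / 4 = 17/4 = 4.25
  x̄ = (5.5, 4.25),  deviation x̄ - mu_0 = (5.5, 4.25) - (6, 8) = (-0.5, -3.75).

Step 2 — sample covariance matrix, S[i,j] = (1/(n-1)) · Σ_k (x_{k,i} - mean_i) · (x_{k,j} - mean_j), divisor n-1 = 3:
  S[A,A] = ((-0.5)·(-0.5) + (0.5)·(0.5) + (-1.5)·(-1.5) + (1.5)·(1.5)) / 3 = 5/3 = 1.6667
  S[A,B] = ((-0.5)·(-3.25) + (0.5)·(1.75) + (-1.5)·(3.75) + (1.5)·(-2.25)) / 3 = -6.5/3 = -2.1667
  S[B,B] = ((-3.25)·(-3.25) + (1.75)·(1.75) + (3.75)·(3.75) + (-2.25)·(-2.25)) / 3 = 32.75/3 = 10.9167
  S = [[1.6667, -2.1667],
 [-2.1667, 10.9167]].

Step 3 — invert S. det(S) = 1.6667·10.9167 - (-2.1667)² = 13.5.
  S^{-1} = (1/det) · [[d, -b], [-b, a]] = [[0.8086, 0.1605],
 [0.1605, 0.1235]].

Step 4 — quadratic form (x̄ - mu_0)^T · S^{-1} · (x̄ - mu_0):
  S^{-1} · (x̄ - mu_0) = (-1.0062, -0.5432),
  (x̄ - mu_0)^T · [...] = (-0.5)·(-1.0062) + (-3.75)·(-0.5432) = 2.5401.

Step 5 — scale by n: T² = 4 · 2.5401 = 10.1605.

T² ≈ 10.1605


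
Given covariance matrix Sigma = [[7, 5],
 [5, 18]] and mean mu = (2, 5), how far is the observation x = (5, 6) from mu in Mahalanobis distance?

Step 1 — centre the observation: (x - mu) = (3, 1).

Step 2 — invert Sigma. det(Sigma) = 7·18 - (5)² = 101.
  Sigma^{-1} = (1/det) · [[d, -b], [-b, a]] = [[0.1782, -0.0495],
 [-0.0495, 0.0693]].

Step 3 — form the quadratic (x - mu)^T · Sigma^{-1} · (x - mu):
  Sigma^{-1} · (x - mu) = (0.4851, -0.0792).
  (x - mu)^T · [Sigma^{-1} · (x - mu)] = (3)·(0.4851) + (1)·(-0.0792) = 1.3762.

Step 4 — take square root: d = √(1.3762) ≈ 1.1731.

d(x, mu) = √(1.3762) ≈ 1.1731


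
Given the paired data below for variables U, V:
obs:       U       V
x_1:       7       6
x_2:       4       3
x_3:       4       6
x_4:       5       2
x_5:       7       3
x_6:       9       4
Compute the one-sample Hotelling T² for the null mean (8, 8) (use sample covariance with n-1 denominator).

Step 1 — sample mean vector:
  mean(U) = (7 + 4 + 4 + 5 + 7 + 9) / 6 = 36/6 = 6
  mean(V) = (6 + 3 + 6 + 2 + 3 + 4) / 6 = 24/6 = 4
  x̄ = (6, 4),  deviation x̄ - mu_0 = (6, 4) - (8, 8) = (-2, -4).

Step 2 — sample covariance matrix, S[i,j] = (1/(n-1)) · Σ_k (x_{k,i} - mean_i) · (x_{k,j} - mean_j), divisor n-1 = 5:
  S[U,U] = ((1)·(1) + (-2)·(-2) + (-2)·(-2) + (-1)·(-1) + (1)·(1) + (3)·(3)) / 5 = 20/5 = 4
  S[U,V] = ((1)·(2) + (-2)·(-1) + (-2)·(2) + (-1)·(-2) + (1)·(-1) + (3)·(0)) / 5 = 1/5 = 0.2
  S[V,V] = ((2)·(2) + (-1)·(-1) + (2)·(2) + (-2)·(-2) + (-1)·(-1) + (0)·(0)) / 5 = 14/5 = 2.8
  S = [[4, 0.2],
 [0.2, 2.8]].

Step 3 — invert S. det(S) = 4·2.8 - (0.2)² = 11.16.
  S^{-1} = (1/det) · [[d, -b], [-b, a]] = [[0.2509, -0.0179],
 [-0.0179, 0.3584]].

Step 4 — quadratic form (x̄ - mu_0)^T · S^{-1} · (x̄ - mu_0):
  S^{-1} · (x̄ - mu_0) = (-0.4301, -1.3978),
  (x̄ - mu_0)^T · [...] = (-2)·(-0.4301) + (-4)·(-1.3978) = 6.4516.

Step 5 — scale by n: T² = 6 · 6.4516 = 38.7097.

T² ≈ 38.7097


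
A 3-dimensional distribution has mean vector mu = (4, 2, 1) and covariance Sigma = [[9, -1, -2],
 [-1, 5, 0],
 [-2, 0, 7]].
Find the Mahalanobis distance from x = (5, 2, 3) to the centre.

Step 1 — centre the observation: (x - mu) = (1, 0, 2).

Step 2 — invert Sigma (cofactor / det for 3×3, or solve directly):
  Sigma^{-1} = [[0.1215, 0.0243, 0.0347],
 [0.0243, 0.2049, 0.0069],
 [0.0347, 0.0069, 0.1528]].

Step 3 — form the quadratic (x - mu)^T · Sigma^{-1} · (x - mu):
  Sigma^{-1} · (x - mu) = (0.191, 0.0382, 0.3403).
  (x - mu)^T · [Sigma^{-1} · (x - mu)] = (1)·(0.191) + (0)·(0.0382) + (2)·(0.3403) = 0.8715.

Step 4 — take square root: d = √(0.8715) ≈ 0.9336.

d(x, mu) = √(0.8715) ≈ 0.9336


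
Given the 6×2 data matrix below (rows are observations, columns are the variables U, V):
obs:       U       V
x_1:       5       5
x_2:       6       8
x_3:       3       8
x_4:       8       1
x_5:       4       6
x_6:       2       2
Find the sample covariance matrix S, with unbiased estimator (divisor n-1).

Step 1 — column means:
  mean(U) = (5 + 6 + 3 + 8 + 4 + 2) / 6 = 28/6 = 4.6667
  mean(V) = (5 + 8 + 8 + 1 + 6 + 2) / 6 = 30/6 = 5

Step 2 — sample covariance S[i,j] = (1/(n-1)) · Σ_k (x_{k,i} - mean_i) · (x_{k,j} - mean_j), with n-1 = 5.
  S[U,U] = ((0.3333)·(0.3333) + (1.3333)·(1.3333) + (-1.6667)·(-1.6667) + (3.3333)·(3.3333) + (-0.6667)·(-0.6667) + (-2.6667)·(-2.6667)) / 5 = 23.3333/5 = 4.6667
  S[U,V] = ((0.3333)·(0) + (1.3333)·(3) + (-1.6667)·(3) + (3.3333)·(-4) + (-0.6667)·(1) + (-2.6667)·(-3)) / 5 = -7/5 = -1.4
  S[V,V] = ((0)·(0) + (3)·(3) + (3)·(3) + (-4)·(-4) + (1)·(1) + (-3)·(-3)) / 5 = 44/5 = 8.8

S is symmetric (S[j,i] = S[i,j]). Assembling:

S = [[4.6667, -1.4],
 [-1.4, 8.8]]


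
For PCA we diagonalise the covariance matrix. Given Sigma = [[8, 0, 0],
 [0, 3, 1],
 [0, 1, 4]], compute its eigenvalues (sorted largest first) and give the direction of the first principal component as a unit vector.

Step 1 — characteristic polynomial p(λ) = det(λI - Sigma) = λ³ - tr·λ² + c_1·λ - det, where tr = trace, c_1 = sum of the principal 2×2 minors, det = det(Sigma):
  tr = 8 + 3 + 4 = 15,
  c_1 = (8·3 - (0)²) + (8·4 - (0)²) + (3·4 - (1)²) = 24 + 32 + 11 = 67,
  det = 8·(3·4 - (1)²) - (0)·((0)·4 - (1)·(0)) + (0)·((0)·(1) - 3·(0)) = 8·(11) - (0)·(0) + (0)·(0) = 88.
  So p(λ) = λ³ - 15λ² + 67λ - 88.
Step 2 — look for an integer root (rational root theorem: any rational root is an integer divisor of 88). Testing λ = 8:
  p(8) = 512 - 960 + 536 - 88 = 0  ✓
  Dividing out (λ - 8): p(λ) = (λ - 8)(λ² - 7λ + 11).
Step 3 — remaining eigenvalues from the quadratic λ² - 7λ + 11 = 0:
  Δ = 7² - 4·11 = 49 - 44 = 5,  λ = (7 ± √5)/2 = (7 ± 2.2361)/2 ≈ 4.618 or 2.382.
  Sorted: λ_1 = 8,  λ_2 = 4.618,  λ_3 = 2.382  (check: sum = 15 = tr ✓).

Step 4 — unit eigenvector for λ_1 = 8: v spans the null space of (Sigma - λ_1 I), whose rows are
  r_1 = (0, 0, 0),  r_2 = (0, -5, 1),  r_3 = (0, 1, -4).
  v is orthogonal to every row, so take v ∝ r_2 × r_3 = ((-5)·(-4) - (1)·(1), (1)·(0) - (0)·(-4), (0)·(1) - (-5)·(0)) = (19, 0, 0).
  Rescale (divide by 19): u = (1, 0, 0).
  ||u|| = √((1)² + (0)² + (0)²) = √(1) = 1,  v_1 = u/||u|| ≈ (1, 0, 0) (||v_1|| = 1).

λ_1 = 8,  λ_2 = 4.618,  λ_3 = 2.382;  v_1 ≈ (1, 0, 0)


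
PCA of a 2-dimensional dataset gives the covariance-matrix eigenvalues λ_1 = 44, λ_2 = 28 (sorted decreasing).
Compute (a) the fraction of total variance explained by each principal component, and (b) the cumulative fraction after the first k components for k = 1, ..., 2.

Step 1 — total variance = trace(Sigma) = Σ λ_i = 44 + 28 = 72.

Step 2 — fraction explained by component i = λ_i / Σ λ:
  PC1: 44/72 = 0.6111
  PC2: 28/72 = 0.3889

Step 3 — cumulative fraction after k components = (λ_1 + ... + λ_k) / Σ λ:
  k = 1: 44/72 = 0.6111
  k = 2: (44 + 28)/72 = 72/72 = 1

Summary (fraction, with percent):

explained: PC1 0.6111 (61.11%), PC2 0.3889 (38.89%);  cumulative: 0.6111, 1


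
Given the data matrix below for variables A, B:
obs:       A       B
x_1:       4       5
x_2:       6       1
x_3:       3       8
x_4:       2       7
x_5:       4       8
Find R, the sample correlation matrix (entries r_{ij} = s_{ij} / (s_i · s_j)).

Step 1 — column means:
  mean(A) = (4 + 6 + 3 + 2 + 4) / 5 = 19/5 = 3.8
  mean(B) = (5 + 1 + 8 + 7 + 8) / 5 = 29/5 = 5.8

Step 2 — sample variances and covariances s[i,j] = (1/(n-1)) · Σ_k (x_{k,i} - mean_i) · (x_{k,j} - mean_j), with n-1 = 4:
  s[A,A] = ((0.2)·(0.2) + (2.2)·(2.2) + (-0.8)·(-0.8) + (-1.8)·(-1.8) + (0.2)·(0.2)) / 4 = 8.8/4 = 2.2
  s[A,B] = ((0.2)·(-0.8) + (2.2)·(-4.8) + (-0.8)·(2.2) + (-1.8)·(1.2) + (0.2)·(2.2)) / 4 = -14.2/4 = -3.55
  s[B,B] = ((-0.8)·(-0.8) + (-4.8)·(-4.8) + (2.2)·(2.2) + (1.2)·(1.2) + (2.2)·(2.2)) / 4 = 34.8/4 = 8.7
  Sample standard deviations s_i = √(s[i,i]):
  s(A) = √(2.2) = 1.4832
  s(B) = √(8.7) = 2.9496

Step 3 — r_{ij} = s_{ij} / (s_i · s_j):
  r[A,A] = 1 (diagonal).
  r[A,B] = -3.55 / (1.4832 · 2.9496) = -3.55 / 4.3749 = -0.8114
  r[B,B] = 1 (diagonal).

R is symmetric with unit diagonal. Assembling:

R = [[1, -0.8114],
 [-0.8114, 1]]


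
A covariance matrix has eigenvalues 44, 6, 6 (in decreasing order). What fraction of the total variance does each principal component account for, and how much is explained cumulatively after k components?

Step 1 — total variance = trace(Sigma) = Σ λ_i = 44 + 6 + 6 = 56.

Step 2 — fraction explained by component i = λ_i / Σ λ:
  PC1: 44/56 = 0.7857
  PC2: 6/56 = 0.1071
  PC3: 6/56 = 0.1071

Step 3 — cumulative fraction after k components = (λ_1 + ... + λ_k) / Σ λ:
  k = 1: 44/56 = 0.7857
  k = 2: (44 + 6)/56 = 50/56 = 0.8929
  k = 3: (44 + 6 + 6)/56 = 56/56 = 1

Summary (fraction, with percent):

explained: PC1 0.7857 (78.57%), PC2 0.1071 (10.71%), PC3 0.1071 (10.71%);  cumulative: 0.7857, 0.8929, 1


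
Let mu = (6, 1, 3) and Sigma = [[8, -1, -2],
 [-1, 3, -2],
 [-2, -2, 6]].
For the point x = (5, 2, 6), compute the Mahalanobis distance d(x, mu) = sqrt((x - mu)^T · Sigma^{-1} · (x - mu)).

Step 1 — centre the observation: (x - mu) = (-1, 1, 3).

Step 2 — invert Sigma (cofactor / det for 3×3, or solve directly):
  Sigma^{-1} = [[0.1628, 0.1163, 0.093],
 [0.1163, 0.5116, 0.2093],
 [0.093, 0.2093, 0.2674]].

Step 3 — form the quadratic (x - mu)^T · Sigma^{-1} · (x - mu):
  Sigma^{-1} · (x - mu) = (0.2326, 1.0233, 0.9186).
  (x - mu)^T · [Sigma^{-1} · (x - mu)] = (-1)·(0.2326) + (1)·(1.0233) + (3)·(0.9186) = 3.5465.

Step 4 — take square root: d = √(3.5465) ≈ 1.8832.

d(x, mu) = √(3.5465) ≈ 1.8832


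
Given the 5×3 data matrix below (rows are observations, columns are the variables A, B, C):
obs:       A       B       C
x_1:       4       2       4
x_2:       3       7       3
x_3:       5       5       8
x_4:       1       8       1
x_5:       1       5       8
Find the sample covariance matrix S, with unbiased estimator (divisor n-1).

Step 1 — column means:
  mean(A) = (4 + 3 + 5 + 1 + 1) / 5 = 14/5 = 2.8
  mean(B) = (2 + 7 + 5 + 8 + 5) / 5 = 27/5 = 5.4
  mean(C) = (4 + 3 + 8 + 1 + 8) / 5 = 24/5 = 4.8

Step 2 — sample covariance S[i,j] = (1/(n-1)) · Σ_k (x_{k,i} - mean_i) · (x_{k,j} - mean_j), with n-1 = 4.
  S[A,A] = ((1.2)·(1.2) + (0.2)·(0.2) + (2.2)·(2.2) + (-1.8)·(-1.8) + (-1.8)·(-1.8)) / 4 = 12.8/4 = 3.2
  S[A,B] = ((1.2)·(-3.4) + (0.2)·(1.6) + (2.2)·(-0.4) + (-1.8)·(2.6) + (-1.8)·(-0.4)) / 4 = -8.6/4 = -2.15
  S[A,C] = ((1.2)·(-0.8) + (0.2)·(-1.8) + (2.2)·(3.2) + (-1.8)·(-3.8) + (-1.8)·(3.2)) / 4 = 6.8/4 = 1.7
  S[B,B] = ((-3.4)·(-3.4) + (1.6)·(1.6) + (-0.4)·(-0.4) + (2.6)·(2.6) + (-0.4)·(-0.4)) / 4 = 21.2/4 = 5.3
  S[B,C] = ((-3.4)·(-0.8) + (1.6)·(-1.8) + (-0.4)·(3.2) + (2.6)·(-3.8) + (-0.4)·(3.2)) / 4 = -12.6/4 = -3.15
  S[C,C] = ((-0.8)·(-0.8) + (-1.8)·(-1.8) + (3.2)·(3.2) + (-3.8)·(-3.8) + (3.2)·(3.2)) / 4 = 38.8/4 = 9.7

S is symmetric (S[j,i] = S[i,j]). Assembling:

S = [[3.2, -2.15, 1.7],
 [-2.15, 5.3, -3.15],
 [1.7, -3.15, 9.7]]


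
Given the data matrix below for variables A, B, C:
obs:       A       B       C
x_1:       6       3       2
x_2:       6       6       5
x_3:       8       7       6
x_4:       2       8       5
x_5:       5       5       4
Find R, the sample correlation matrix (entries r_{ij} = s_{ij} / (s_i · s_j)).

Step 1 — column means:
  mean(A) = (6 + 6 + 8 + 2 + 5) / 5 = 27/5 = 5.4
  mean(B) = (3 + 6 + 7 + 8 + 5) / 5 = 29/5 = 5.8
  mean(C) = (2 + 5 + 6 + 5 + 4) / 5 = 22/5 = 4.4

Step 2 — sample variances and covariances s[i,j] = (1/(n-1)) · Σ_k (x_{k,i} - mean_i) · (x_{k,j} - mean_j), with n-1 = 4:
  s[A,A] = ((0.6)·(0.6) + (0.6)·(0.6) + (2.6)·(2.6) + (-3.4)·(-3.4) + (-0.4)·(-0.4)) / 4 = 19.2/4 = 4.8
  s[A,B] = ((0.6)·(-2.8) + (0.6)·(0.2) + (2.6)·(1.2) + (-3.4)·(2.2) + (-0.4)·(-0.8)) / 4 = -5.6/4 = -1.4
  s[A,C] = ((0.6)·(-2.4) + (0.6)·(0.6) + (2.6)·(1.6) + (-3.4)·(0.6) + (-0.4)·(-0.4)) / 4 = 1.2/4 = 0.3
  s[B,B] = ((-2.8)·(-2.8) + (0.2)·(0.2) + (1.2)·(1.2) + (2.2)·(2.2) + (-0.8)·(-0.8)) / 4 = 14.8/4 = 3.7
  s[B,C] = ((-2.8)·(-2.4) + (0.2)·(0.6) + (1.2)·(1.6) + (2.2)·(0.6) + (-0.8)·(-0.4)) / 4 = 10.4/4 = 2.6
  s[C,C] = ((-2.4)·(-2.4) + (0.6)·(0.6) + (1.6)·(1.6) + (0.6)·(0.6) + (-0.4)·(-0.4)) / 4 = 9.2/4 = 2.3
  Sample standard deviations s_i = √(s[i,i]):
  s(A) = √(4.8) = 2.1909
  s(B) = √(3.7) = 1.9235
  s(C) = √(2.3) = 1.5166

Step 3 — r_{ij} = s_{ij} / (s_i · s_j):
  r[A,A] = 1 (diagonal).
  r[A,B] = -1.4 / (2.1909 · 1.9235) = -1.4 / 4.2143 = -0.3322
  r[A,C] = 0.3 / (2.1909 · 1.5166) = 0.3 / 3.3226 = 0.0903
  r[B,B] = 1 (diagonal).
  r[B,C] = 2.6 / (1.9235 · 1.5166) = 2.6 / 2.9172 = 0.8913
  r[C,C] = 1 (diagonal).

R is symmetric with unit diagonal. Assembling:

R = [[1, -0.3322, 0.0903],
 [-0.3322, 1, 0.8913],
 [0.0903, 0.8913, 1]]


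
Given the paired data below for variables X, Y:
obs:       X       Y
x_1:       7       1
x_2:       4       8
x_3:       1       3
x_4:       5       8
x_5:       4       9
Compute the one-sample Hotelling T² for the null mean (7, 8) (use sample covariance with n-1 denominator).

Step 1 — sample mean vector:
  mean(X) = (7 + 4 + 1 + 5 + 4) / 5 = 21/5 = 4.2
  mean(Y) = (1 + 8 + 3 + 8 + 9) / 5 = 29/5 = 5.8
  x̄ = (4.2, 5.8),  deviation x̄ - mu_0 = (4.2, 5.8) - (7, 8) = (-2.8, -2.2).

Step 2 — sample covariance matrix, S[i,j] = (1/(n-1)) · Σ_k (x_{k,i} - mean_i) · (x_{k,j} - mean_j), divisor n-1 = 4:
  S[X,X] = ((2.8)·(2.8) + (-0.2)·(-0.2) + (-3.2)·(-3.2) + (0.8)·(0.8) + (-0.2)·(-0.2)) / 4 = 18.8/4 = 4.7
  S[X,Y] = ((2.8)·(-4.8) + (-0.2)·(2.2) + (-3.2)·(-2.8) + (0.8)·(2.2) + (-0.2)·(3.2)) / 4 = -3.8/4 = -0.95
  S[Y,Y] = ((-4.8)·(-4.8) + (2.2)·(2.2) + (-2.8)·(-2.8) + (2.2)·(2.2) + (3.2)·(3.2)) / 4 = 50.8/4 = 12.7
  S = [[4.7, -0.95],
 [-0.95, 12.7]].

Step 3 — invert S. det(S) = 4.7·12.7 - (-0.95)² = 58.7875.
  S^{-1} = (1/det) · [[d, -b], [-b, a]] = [[0.216, 0.0162],
 [0.0162, 0.0799]].

Step 4 — quadratic form (x̄ - mu_0)^T · S^{-1} · (x̄ - mu_0):
  S^{-1} · (x̄ - mu_0) = (-0.6404, -0.2211),
  (x̄ - mu_0)^T · [...] = (-2.8)·(-0.6404) + (-2.2)·(-0.2211) = 2.2797.

Step 5 — scale by n: T² = 5 · 2.2797 = 11.3987.

T² ≈ 11.3987


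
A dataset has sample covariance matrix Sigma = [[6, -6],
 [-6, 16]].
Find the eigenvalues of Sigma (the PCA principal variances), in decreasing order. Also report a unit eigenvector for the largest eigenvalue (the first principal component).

Step 1 — characteristic polynomial of 2×2 Sigma:
  det(Sigma - λI) = λ² - trace · λ + det = 0.
  trace = 6 + 16 = 22, det = 6·16 - (-6)² = 60.
Step 2 — discriminant:
  Δ = trace² - 4·det = 484 - 240 = 244.
Step 3 — eigenvalues:
  λ = (trace ± √Δ)/2 = (22 ± 15.6205)/2,
  λ_1 = 18.8102,  λ_2 = 3.1898.

Step 4 — unit eigenvector for λ_1: solve (Sigma - λ_1 I)v = 0. First row:
  (6 - 18.8102)·v_x + (-6)·v_y = 0, i.e. (-12.8102)·v_x + (-6)·v_y = 0,
  so v ∝ (b, λ_1 - a) = (-6, 12.8102); multiply by -1 so the first entry is positive: u = (6, -12.8102).
  ||u|| = √((6)² + (-12.8102)²) = √(200.1025) ≈ 14.1458,
  v_1 = u/||u|| ≈ (0.4242, -0.9056) (||v_1|| = 1).

λ_1 = 18.8102,  λ_2 = 3.1898;  v_1 ≈ (0.4242, -0.9056)


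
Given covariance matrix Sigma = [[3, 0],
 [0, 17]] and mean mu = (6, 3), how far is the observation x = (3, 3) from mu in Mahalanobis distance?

Step 1 — centre the observation: (x - mu) = (-3, 0).

Step 2 — invert Sigma. det(Sigma) = 3·17 - (0)² = 51.
  Sigma^{-1} = (1/det) · [[d, -b], [-b, a]] = [[0.3333, 0],
 [0, 0.0588]].

Step 3 — form the quadratic (x - mu)^T · Sigma^{-1} · (x - mu):
  Sigma^{-1} · (x - mu) = (-1, 0).
  (x - mu)^T · [Sigma^{-1} · (x - mu)] = (-3)·(-1) + (0)·(0) = 3.

Step 4 — take square root: d = √(3) ≈ 1.7321.

d(x, mu) = √(3) ≈ 1.7321


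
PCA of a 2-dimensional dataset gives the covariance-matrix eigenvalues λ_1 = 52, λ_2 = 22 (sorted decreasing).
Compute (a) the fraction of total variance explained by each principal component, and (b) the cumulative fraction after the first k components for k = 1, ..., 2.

Step 1 — total variance = trace(Sigma) = Σ λ_i = 52 + 22 = 74.

Step 2 — fraction explained by component i = λ_i / Σ λ:
  PC1: 52/74 = 0.7027
  PC2: 22/74 = 0.2973

Step 3 — cumulative fraction after k components = (λ_1 + ... + λ_k) / Σ λ:
  k = 1: 52/74 = 0.7027
  k = 2: (52 + 22)/74 = 74/74 = 1

Summary (fraction, with percent):

explained: PC1 0.7027 (70.27%), PC2 0.2973 (29.73%);  cumulative: 0.7027, 1


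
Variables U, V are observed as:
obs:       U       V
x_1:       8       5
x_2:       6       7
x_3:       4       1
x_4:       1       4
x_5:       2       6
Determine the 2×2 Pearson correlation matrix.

Step 1 — column means:
  mean(U) = (8 + 6 + 4 + 1 + 2) / 5 = 21/5 = 4.2
  mean(V) = (5 + 7 + 1 + 4 + 6) / 5 = 23/5 = 4.6

Step 2 — sample variances and covariances s[i,j] = (1/(n-1)) · Σ_k (x_{k,i} - mean_i) · (x_{k,j} - mean_j), with n-1 = 4:
  s[U,U] = ((3.8)·(3.8) + (1.8)·(1.8) + (-0.2)·(-0.2) + (-3.2)·(-3.2) + (-2.2)·(-2.2)) / 4 = 32.8/4 = 8.2
  s[U,V] = ((3.8)·(0.4) + (1.8)·(2.4) + (-0.2)·(-3.6) + (-3.2)·(-0.6) + (-2.2)·(1.4)) / 4 = 5.4/4 = 1.35
  s[V,V] = ((0.4)·(0.4) + (2.4)·(2.4) + (-3.6)·(-3.6) + (-0.6)·(-0.6) + (1.4)·(1.4)) / 4 = 21.2/4 = 5.3
  Sample standard deviations s_i = √(s[i,i]):
  s(U) = √(8.2) = 2.8636
  s(V) = √(5.3) = 2.3022

Step 3 — r_{ij} = s_{ij} / (s_i · s_j):
  r[U,U] = 1 (diagonal).
  r[U,V] = 1.35 / (2.8636 · 2.3022) = 1.35 / 6.5924 = 0.2048
  r[V,V] = 1 (diagonal).

R is symmetric with unit diagonal. Assembling:

R = [[1, 0.2048],
 [0.2048, 1]]


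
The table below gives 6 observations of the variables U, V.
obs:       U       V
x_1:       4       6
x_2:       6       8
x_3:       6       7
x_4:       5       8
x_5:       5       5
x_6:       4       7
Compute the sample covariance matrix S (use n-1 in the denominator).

Step 1 — column means:
  mean(U) = (4 + 6 + 6 + 5 + 5 + 4) / 6 = 30/6 = 5
  mean(V) = (6 + 8 + 7 + 8 + 5 + 7) / 6 = 41/6 = 6.8333

Step 2 — sample covariance S[i,j] = (1/(n-1)) · Σ_k (x_{k,i} - mean_i) · (x_{k,j} - mean_j), with n-1 = 5.
  S[U,U] = ((-1)·(-1) + (1)·(1) + (1)·(1) + (0)·(0) + (0)·(0) + (-1)·(-1)) / 5 = 4/5 = 0.8
  S[U,V] = ((-1)·(-0.8333) + (1)·(1.1667) + (1)·(0.1667) + (0)·(1.1667) + (0)·(-1.8333) + (-1)·(0.1667)) / 5 = 2/5 = 0.4
  S[V,V] = ((-0.8333)·(-0.8333) + (1.1667)·(1.1667) + (0.1667)·(0.1667) + (1.1667)·(1.1667) + (-1.8333)·(-1.8333) + (0.1667)·(0.1667)) / 5 = 6.8333/5 = 1.3667

S is symmetric (S[j,i] = S[i,j]). Assembling:

S = [[0.8, 0.4],
 [0.4, 1.3667]]


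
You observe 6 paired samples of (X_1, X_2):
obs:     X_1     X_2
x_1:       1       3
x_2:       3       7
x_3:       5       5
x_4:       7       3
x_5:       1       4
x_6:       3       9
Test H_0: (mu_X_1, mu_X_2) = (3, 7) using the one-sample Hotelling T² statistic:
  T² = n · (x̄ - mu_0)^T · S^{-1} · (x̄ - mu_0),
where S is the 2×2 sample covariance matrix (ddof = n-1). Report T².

Step 1 — sample mean vector:
  mean(X_1) = (1 + 3 + 5 + 7 + 1 + 3) / 6 = 20/6 = 3.3333
  mean(X_2) = (3 + 7 + 5 + 3 + 4 + 9) / 6 = 31/6 = 5.1667
  x̄ = (3.3333, 5.1667),  deviation x̄ - mu_0 = (3.3333, 5.1667) - (3, 7) = (0.3333, -1.8333).

Step 2 — sample covariance matrix, S[i,j] = (1/(n-1)) · Σ_k (x_{k,i} - mean_i) · (x_{k,j} - mean_j), divisor n-1 = 5:
  S[X_1,X_1] = ((-2.3333)·(-2.3333) + (-0.3333)·(-0.3333) + (1.6667)·(1.6667) + (3.6667)·(3.6667) + (-2.3333)·(-2.3333) + (-0.3333)·(-0.3333)) / 5 = 27.3333/5 = 5.4667
  S[X_1,X_2] = ((-2.3333)·(-2.1667) + (-0.3333)·(1.8333) + (1.6667)·(-0.1667) + (3.6667)·(-2.1667) + (-2.3333)·(-1.1667) + (-0.3333)·(3.8333)) / 5 = -2.3333/5 = -0.4667
  S[X_2,X_2] = ((-2.1667)·(-2.1667) + (1.8333)·(1.8333) + (-0.1667)·(-0.1667) + (-2.1667)·(-2.1667) + (-1.1667)·(-1.1667) + (3.8333)·(3.8333)) / 5 = 28.8333/5 = 5.7667
  S = [[5.4667, -0.4667],
 [-0.4667, 5.7667]].

Step 3 — invert S. det(S) = 5.4667·5.7667 - (-0.4667)² = 31.3067.
  S^{-1} = (1/det) · [[d, -b], [-b, a]] = [[0.1842, 0.0149],
 [0.0149, 0.1746]].

Step 4 — quadratic form (x̄ - mu_0)^T · S^{-1} · (x̄ - mu_0):
  S^{-1} · (x̄ - mu_0) = (0.0341, -0.3152),
  (x̄ - mu_0)^T · [...] = (0.3333)·(0.0341) + (-1.8333)·(-0.3152) = 0.5892.

Step 5 — scale by n: T² = 6 · 0.5892 = 3.5349.

T² ≈ 3.5349


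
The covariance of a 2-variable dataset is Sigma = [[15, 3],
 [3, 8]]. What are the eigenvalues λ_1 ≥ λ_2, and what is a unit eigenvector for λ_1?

Step 1 — characteristic polynomial of 2×2 Sigma:
  det(Sigma - λI) = λ² - trace · λ + det = 0.
  trace = 15 + 8 = 23, det = 15·8 - (3)² = 111.
Step 2 — discriminant:
  Δ = trace² - 4·det = 529 - 444 = 85.
Step 3 — eigenvalues:
  λ = (trace ± √Δ)/2 = (23 ± 9.2195)/2,
  λ_1 = 16.1098,  λ_2 = 6.8902.

Step 4 — unit eigenvector for λ_1: solve (Sigma - λ_1 I)v = 0. First row:
  (15 - 16.1098)·v_x + (3)·v_y = 0, i.e. (-1.1098)·v_x + (3)·v_y = 0,
  so v ∝ (b, λ_1 - a) = (3, 1.1098) = u.
  ||u|| = √((3)² + (1.1098)²) = √(10.2316) ≈ 3.1987,
  v_1 = u/||u|| ≈ (0.9379, 0.3469) (||v_1|| = 1).

λ_1 = 16.1098,  λ_2 = 6.8902;  v_1 ≈ (0.9379, 0.3469)


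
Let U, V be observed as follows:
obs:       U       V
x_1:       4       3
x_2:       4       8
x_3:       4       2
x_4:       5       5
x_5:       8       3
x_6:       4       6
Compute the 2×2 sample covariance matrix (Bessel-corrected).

Step 1 — column means:
  mean(U) = (4 + 4 + 4 + 5 + 8 + 4) / 6 = 29/6 = 4.8333
  mean(V) = (3 + 8 + 2 + 5 + 3 + 6) / 6 = 27/6 = 4.5

Step 2 — sample covariance S[i,j] = (1/(n-1)) · Σ_k (x_{k,i} - mean_i) · (x_{k,j} - mean_j), with n-1 = 5.
  S[U,U] = ((-0.8333)·(-0.8333) + (-0.8333)·(-0.8333) + (-0.8333)·(-0.8333) + (0.1667)·(0.1667) + (3.1667)·(3.1667) + (-0.8333)·(-0.8333)) / 5 = 12.8333/5 = 2.5667
  S[U,V] = ((-0.8333)·(-1.5) + (-0.8333)·(3.5) + (-0.8333)·(-2.5) + (0.1667)·(0.5) + (3.1667)·(-1.5) + (-0.8333)·(1.5)) / 5 = -5.5/5 = -1.1
  S[V,V] = ((-1.5)·(-1.5) + (3.5)·(3.5) + (-2.5)·(-2.5) + (0.5)·(0.5) + (-1.5)·(-1.5) + (1.5)·(1.5)) / 5 = 25.5/5 = 5.1

S is symmetric (S[j,i] = S[i,j]). Assembling:

S = [[2.5667, -1.1],
 [-1.1, 5.1]]


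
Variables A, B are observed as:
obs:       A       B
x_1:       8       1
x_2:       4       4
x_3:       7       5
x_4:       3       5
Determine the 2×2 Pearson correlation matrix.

Step 1 — column means:
  mean(A) = (8 + 4 + 7 + 3) / 4 = 22/4 = 5.5
  mean(B) = (1 + 4 + 5 + 5) / 4 = 15/4 = 3.75

Step 2 — sample variances and covariances s[i,j] = (1/(n-1)) · Σ_k (x_{k,i} - mean_i) · (x_{k,j} - mean_j), with n-1 = 3:
  s[A,A] = ((2.5)·(2.5) + (-1.5)·(-1.5) + (1.5)·(1.5) + (-2.5)·(-2.5)) / 3 = 17/3 = 5.6667
  s[A,B] = ((2.5)·(-2.75) + (-1.5)·(0.25) + (1.5)·(1.25) + (-2.5)·(1.25)) / 3 = -8.5/3 = -2.8333
  s[B,B] = ((-2.75)·(-2.75) + (0.25)·(0.25) + (1.25)·(1.25) + (1.25)·(1.25)) / 3 = 10.75/3 = 3.5833
  Sample standard deviations s_i = √(s[i,i]):
  s(A) = √(5.6667) = 2.3805
  s(B) = √(3.5833) = 1.893

Step 3 — r_{ij} = s_{ij} / (s_i · s_j):
  r[A,A] = 1 (diagonal).
  r[A,B] = -2.8333 / (2.3805 · 1.893) = -2.8333 / 4.5062 = -0.6288
  r[B,B] = 1 (diagonal).

R is symmetric with unit diagonal. Assembling:

R = [[1, -0.6288],
 [-0.6288, 1]]


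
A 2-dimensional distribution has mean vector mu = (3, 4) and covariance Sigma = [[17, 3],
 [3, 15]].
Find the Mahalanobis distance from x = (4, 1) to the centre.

Step 1 — centre the observation: (x - mu) = (1, -3).

Step 2 — invert Sigma. det(Sigma) = 17·15 - (3)² = 246.
  Sigma^{-1} = (1/det) · [[d, -b], [-b, a]] = [[0.061, -0.0122],
 [-0.0122, 0.0691]].

Step 3 — form the quadratic (x - mu)^T · Sigma^{-1} · (x - mu):
  Sigma^{-1} · (x - mu) = (0.0976, -0.2195).
  (x - mu)^T · [Sigma^{-1} · (x - mu)] = (1)·(0.0976) + (-3)·(-0.2195) = 0.7561.

Step 4 — take square root: d = √(0.7561) ≈ 0.8695.

d(x, mu) = √(0.7561) ≈ 0.8695


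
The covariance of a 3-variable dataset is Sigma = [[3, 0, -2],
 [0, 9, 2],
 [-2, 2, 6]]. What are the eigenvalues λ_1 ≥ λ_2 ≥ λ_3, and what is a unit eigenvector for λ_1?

Step 1 — characteristic polynomial p(λ) = det(λI - Sigma) = λ³ - tr·λ² + c_1·λ - det, where tr = trace, c_1 = sum of the principal 2×2 minors, det = det(Sigma):
  tr = 3 + 9 + 6 = 18,
  c_1 = (3·9 - (0)²) + (3·6 - (-2)²) + (9·6 - (2)²) = 27 + 14 + 50 = 91,
  det = 3·(9·6 - (2)²) - (0)·((0)·6 - (2)·(-2)) + (-2)·((0)·(2) - 9·(-2)) = 3·(50) - (0)·(4) + (-2)·(18) = 114.
  So p(λ) = λ³ - 18λ² + 91λ - 114.
Step 2 — look for an integer root (rational root theorem: any rational root is an integer divisor of 114). Testing λ = 6:
  p(6) = 216 - 648 + 546 - 114 = 0  ✓
  Dividing out (λ - 6): p(λ) = (λ - 6)(λ² - 12λ + 19).
Step 3 — remaining eigenvalues from the quadratic λ² - 12λ + 19 = 0:
  Δ = 12² - 4·19 = 144 - 76 = 68,  λ = (12 ± √68)/2 = (12 ± 8.2462)/2 ≈ 10.1231 or 1.8769.
  Sorted: λ_1 = 10.1231,  λ_2 = 6,  λ_3 = 1.8769  (check: sum = 18 = tr ✓).

Step 4 — unit eigenvector for λ_1 ≈ 10.1231: v spans the null space of (Sigma - λ_1 I), whose rows are
  r_1 = (-7.1231, 0, -2),  r_2 = (0, -1.1231, 2),  r_3 = (-2, 2, -4.1231).
  v is orthogonal to every row, so take v ∝ r_1 × r_2 = ((0)·(2) - (-2)·(-1.1231), (-2)·(0) - (-7.1231)·(2), (-7.1231)·(-1.1231) - (0)·(0)) ≈ (-2.2462, 14.2462, 8).
  Rescale (multiply by -1 so the first nonzero entry is positive): u = (2.2462, -14.2462, -8).
  ||u|| = √((2.2462)² + (-14.2462)² + (-8)²) = √(272) ≈ 16.4924,  v_1 = u/||u|| ≈ (0.1362, -0.8638, -0.4851) (||v_1|| = 1).

λ_1 = 10.1231,  λ_2 = 6,  λ_3 = 1.8769;  v_1 ≈ (0.1362, -0.8638, -0.4851)


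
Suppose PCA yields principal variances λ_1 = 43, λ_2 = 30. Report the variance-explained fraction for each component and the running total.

Step 1 — total variance = trace(Sigma) = Σ λ_i = 43 + 30 = 73.

Step 2 — fraction explained by component i = λ_i / Σ λ:
  PC1: 43/73 = 0.589
  PC2: 30/73 = 0.411

Step 3 — cumulative fraction after k components = (λ_1 + ... + λ_k) / Σ λ:
  k = 1: 43/73 = 0.589
  k = 2: (43 + 30)/73 = 73/73 = 1

Summary (fraction, with percent):

explained: PC1 0.589 (58.9%), PC2 0.411 (41.1%);  cumulative: 0.589, 1


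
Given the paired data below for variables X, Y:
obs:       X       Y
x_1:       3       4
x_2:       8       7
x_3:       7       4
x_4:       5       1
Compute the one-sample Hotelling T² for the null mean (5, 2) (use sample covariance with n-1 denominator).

Step 1 — sample mean vector:
  mean(X) = (3 + 8 + 7 + 5) / 4 = 23/4 = 5.75
  mean(Y) = (4 + 7 + 4 + 1) / 4 = 16/4 = 4
  x̄ = (5.75, 4),  deviation x̄ - mu_0 = (5.75, 4) - (5, 2) = (0.75, 2).

Step 2 — sample covariance matrix, S[i,j] = (1/(n-1)) · Σ_k (x_{k,i} - mean_i) · (x_{k,j} - mean_j), divisor n-1 = 3:
  S[X,X] = ((-2.75)·(-2.75) + (2.25)·(2.25) + (1.25)·(1.25) + (-0.75)·(-0.75)) / 3 = 14.75/3 = 4.9167
  S[X,Y] = ((-2.75)·(0) + (2.25)·(3) + (1.25)·(0) + (-0.75)·(-3)) / 3 = 9/3 = 3
  S[Y,Y] = ((0)·(0) + (3)·(3) + (0)·(0) + (-3)·(-3)) / 3 = 18/3 = 6
  S = [[4.9167, 3],
 [3, 6]].

Step 3 — invert S. det(S) = 4.9167·6 - (3)² = 20.5.
  S^{-1} = (1/det) · [[d, -b], [-b, a]] = [[0.2927, -0.1463],
 [-0.1463, 0.2398]].

Step 4 — quadratic form (x̄ - mu_0)^T · S^{-1} · (x̄ - mu_0):
  S^{-1} · (x̄ - mu_0) = (-0.0732, 0.3699),
  (x̄ - mu_0)^T · [...] = (0.75)·(-0.0732) + (2)·(0.3699) = 0.685.

Step 5 — scale by n: T² = 4 · 0.685 = 2.7398.

T² ≈ 2.7398


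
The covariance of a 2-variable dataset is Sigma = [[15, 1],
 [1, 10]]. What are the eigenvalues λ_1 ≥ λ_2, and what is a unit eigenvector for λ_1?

Step 1 — characteristic polynomial of 2×2 Sigma:
  det(Sigma - λI) = λ² - trace · λ + det = 0.
  trace = 15 + 10 = 25, det = 15·10 - (1)² = 149.
Step 2 — discriminant:
  Δ = trace² - 4·det = 625 - 596 = 29.
Step 3 — eigenvalues:
  λ = (trace ± √Δ)/2 = (25 ± 5.3852)/2,
  λ_1 = 15.1926,  λ_2 = 9.8074.

Step 4 — unit eigenvector for λ_1: solve (Sigma - λ_1 I)v = 0. First row:
  (15 - 15.1926)·v_x + (1)·v_y = 0, i.e. (-0.1926)·v_x + (1)·v_y = 0,
  so v ∝ (b, λ_1 - a) = (1, 0.1926) = u.
  ||u|| = √((1)² + (0.1926)²) = √(1.0371) ≈ 1.0184,
  v_1 = u/||u|| ≈ (0.982, 0.1891) (||v_1|| = 1).

λ_1 = 15.1926,  λ_2 = 9.8074;  v_1 ≈ (0.982, 0.1891)


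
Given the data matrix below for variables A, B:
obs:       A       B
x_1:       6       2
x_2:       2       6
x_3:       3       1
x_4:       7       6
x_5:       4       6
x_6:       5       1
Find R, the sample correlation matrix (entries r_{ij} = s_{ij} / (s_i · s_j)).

Step 1 — column means:
  mean(A) = (6 + 2 + 3 + 7 + 4 + 5) / 6 = 27/6 = 4.5
  mean(B) = (2 + 6 + 1 + 6 + 6 + 1) / 6 = 22/6 = 3.6667

Step 2 — sample variances and covariances s[i,j] = (1/(n-1)) · Σ_k (x_{k,i} - mean_i) · (x_{k,j} - mean_j), with n-1 = 5:
  s[A,A] = ((1.5)·(1.5) + (-2.5)·(-2.5) + (-1.5)·(-1.5) + (2.5)·(2.5) + (-0.5)·(-0.5) + (0.5)·(0.5)) / 5 = 17.5/5 = 3.5
  s[A,B] = ((1.5)·(-1.6667) + (-2.5)·(2.3333) + (-1.5)·(-2.6667) + (2.5)·(2.3333) + (-0.5)·(2.3333) + (0.5)·(-2.6667)) / 5 = -1/5 = -0.2
  s[B,B] = ((-1.6667)·(-1.6667) + (2.3333)·(2.3333) + (-2.6667)·(-2.6667) + (2.3333)·(2.3333) + (2.3333)·(2.3333) + (-2.6667)·(-2.6667)) / 5 = 33.3333/5 = 6.6667
  Sample standard deviations s_i = √(s[i,i]):
  s(A) = √(3.5) = 1.8708
  s(B) = √(6.6667) = 2.582

Step 3 — r_{ij} = s_{ij} / (s_i · s_j):
  r[A,A] = 1 (diagonal).
  r[A,B] = -0.2 / (1.8708 · 2.582) = -0.2 / 4.8305 = -0.0414
  r[B,B] = 1 (diagonal).

R is symmetric with unit diagonal. Assembling:

R = [[1, -0.0414],
 [-0.0414, 1]]


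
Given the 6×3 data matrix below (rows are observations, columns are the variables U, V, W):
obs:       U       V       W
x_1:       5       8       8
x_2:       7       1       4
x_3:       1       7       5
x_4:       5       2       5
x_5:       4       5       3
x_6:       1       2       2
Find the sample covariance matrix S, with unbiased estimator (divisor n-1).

Step 1 — column means:
  mean(U) = (5 + 7 + 1 + 5 + 4 + 1) / 6 = 23/6 = 3.8333
  mean(V) = (8 + 1 + 7 + 2 + 5 + 2) / 6 = 25/6 = 4.1667
  mean(W) = (8 + 4 + 5 + 5 + 3 + 2) / 6 = 27/6 = 4.5

Step 2 — sample covariance S[i,j] = (1/(n-1)) · Σ_k (x_{k,i} - mean_i) · (x_{k,j} - mean_j), with n-1 = 5.
  S[U,U] = ((1.1667)·(1.1667) + (3.1667)·(3.1667) + (-2.8333)·(-2.8333) + (1.1667)·(1.1667) + (0.1667)·(0.1667) + (-2.8333)·(-2.8333)) / 5 = 28.8333/5 = 5.7667
  S[U,V] = ((1.1667)·(3.8333) + (3.1667)·(-3.1667) + (-2.8333)·(2.8333) + (1.1667)·(-2.1667) + (0.1667)·(0.8333) + (-2.8333)·(-2.1667)) / 5 = -9.8333/5 = -1.9667
  S[U,W] = ((1.1667)·(3.5) + (3.1667)·(-0.5) + (-2.8333)·(0.5) + (1.1667)·(0.5) + (0.1667)·(-1.5) + (-2.8333)·(-2.5)) / 5 = 8.5/5 = 1.7
  S[V,V] = ((3.8333)·(3.8333) + (-3.1667)·(-3.1667) + (2.8333)·(2.8333) + (-2.1667)·(-2.1667) + (0.8333)·(0.8333) + (-2.1667)·(-2.1667)) / 5 = 42.8333/5 = 8.5667
  S[V,W] = ((3.8333)·(3.5) + (-3.1667)·(-0.5) + (2.8333)·(0.5) + (-2.1667)·(0.5) + (0.8333)·(-1.5) + (-2.1667)·(-2.5)) / 5 = 19.5/5 = 3.9
  S[W,W] = ((3.5)·(3.5) + (-0.5)·(-0.5) + (0.5)·(0.5) + (0.5)·(0.5) + (-1.5)·(-1.5) + (-2.5)·(-2.5)) / 5 = 21.5/5 = 4.3

S is symmetric (S[j,i] = S[i,j]). Assembling:

S = [[5.7667, -1.9667, 1.7],
 [-1.9667, 8.5667, 3.9],
 [1.7, 3.9, 4.3]]


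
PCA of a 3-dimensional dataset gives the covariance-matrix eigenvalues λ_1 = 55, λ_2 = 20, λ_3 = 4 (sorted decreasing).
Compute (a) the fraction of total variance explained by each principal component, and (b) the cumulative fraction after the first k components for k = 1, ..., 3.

Step 1 — total variance = trace(Sigma) = Σ λ_i = 55 + 20 + 4 = 79.

Step 2 — fraction explained by component i = λ_i / Σ λ:
  PC1: 55/79 = 0.6962
  PC2: 20/79 = 0.2532
  PC3: 4/79 = 0.0506

Step 3 — cumulative fraction after k components = (λ_1 + ... + λ_k) / Σ λ:
  k = 1: 55/79 = 0.6962
  k = 2: (55 + 20)/79 = 75/79 = 0.9494
  k = 3: (55 + 20 + 4)/79 = 79/79 = 1

Summary (fraction, with percent):

explained: PC1 0.6962 (69.62%), PC2 0.2532 (25.32%), PC3 0.0506 (5.06%);  cumulative: 0.6962, 0.9494, 1


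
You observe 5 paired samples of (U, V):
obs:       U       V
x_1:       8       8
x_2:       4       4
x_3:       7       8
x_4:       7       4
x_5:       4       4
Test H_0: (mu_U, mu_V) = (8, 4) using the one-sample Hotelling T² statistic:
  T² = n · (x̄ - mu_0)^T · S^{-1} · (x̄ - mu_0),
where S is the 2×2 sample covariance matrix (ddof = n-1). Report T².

Step 1 — sample mean vector:
  mean(U) = (8 + 4 + 7 + 7 + 4) / 5 = 30/5 = 6
  mean(V) = (8 + 4 + 8 + 4 + 4) / 5 = 28/5 = 5.6
  x̄ = (6, 5.6),  deviation x̄ - mu_0 = (6, 5.6) - (8, 4) = (-2, 1.6).

Step 2 — sample covariance matrix, S[i,j] = (1/(n-1)) · Σ_k (x_{k,i} - mean_i) · (x_{k,j} - mean_j), divisor n-1 = 4:
  S[U,U] = ((2)·(2) + (-2)·(-2) + (1)·(1) + (1)·(1) + (-2)·(-2)) / 4 = 14/4 = 3.5
  S[U,V] = ((2)·(2.4) + (-2)·(-1.6) + (1)·(2.4) + (1)·(-1.6) + (-2)·(-1.6)) / 4 = 12/4 = 3
  S[V,V] = ((2.4)·(2.4) + (-1.6)·(-1.6) + (2.4)·(2.4) + (-1.6)·(-1.6) + (-1.6)·(-1.6)) / 4 = 19.2/4 = 4.8
  S = [[3.5, 3],
 [3, 4.8]].

Step 3 — invert S. det(S) = 3.5·4.8 - (3)² = 7.8.
  S^{-1} = (1/det) · [[d, -b], [-b, a]] = [[0.6154, -0.3846],
 [-0.3846, 0.4487]].

Step 4 — quadratic form (x̄ - mu_0)^T · S^{-1} · (x̄ - mu_0):
  S^{-1} · (x̄ - mu_0) = (-1.8462, 1.4872),
  (x̄ - mu_0)^T · [...] = (-2)·(-1.8462) + (1.6)·(1.4872) = 6.0718.

Step 5 — scale by n: T² = 5 · 6.0718 = 30.359.

T² ≈ 30.359


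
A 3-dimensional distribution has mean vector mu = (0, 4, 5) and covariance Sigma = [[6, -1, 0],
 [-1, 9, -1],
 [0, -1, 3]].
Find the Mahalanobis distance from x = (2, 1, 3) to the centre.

Step 1 — centre the observation: (x - mu) = (2, -3, -2).

Step 2 — invert Sigma (cofactor / det for 3×3, or solve directly):
  Sigma^{-1} = [[0.1699, 0.0196, 0.0065],
 [0.0196, 0.1176, 0.0392],
 [0.0065, 0.0392, 0.3464]].

Step 3 — form the quadratic (x - mu)^T · Sigma^{-1} · (x - mu):
  Sigma^{-1} · (x - mu) = (0.268, -0.3922, -0.7974).
  (x - mu)^T · [Sigma^{-1} · (x - mu)] = (2)·(0.268) + (-3)·(-0.3922) + (-2)·(-0.7974) = 3.3072.

Step 4 — take square root: d = √(3.3072) ≈ 1.8186.

d(x, mu) = √(3.3072) ≈ 1.8186
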